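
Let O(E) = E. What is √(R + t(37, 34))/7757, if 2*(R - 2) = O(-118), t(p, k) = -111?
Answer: 2*I*√42/7757 ≈ 0.0016709*I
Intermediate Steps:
R = -57 (R = 2 + (½)*(-118) = 2 - 59 = -57)
√(R + t(37, 34))/7757 = √(-57 - 111)/7757 = √(-168)*(1/7757) = (2*I*√42)*(1/7757) = 2*I*√42/7757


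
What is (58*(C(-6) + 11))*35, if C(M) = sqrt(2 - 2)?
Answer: 22330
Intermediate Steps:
C(M) = 0 (C(M) = sqrt(0) = 0)
(58*(C(-6) + 11))*35 = (58*(0 + 11))*35 = (58*11)*35 = 638*35 = 22330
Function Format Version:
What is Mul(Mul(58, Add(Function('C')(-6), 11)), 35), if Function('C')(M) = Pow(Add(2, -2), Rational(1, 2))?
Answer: 22330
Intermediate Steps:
Function('C')(M) = 0 (Function('C')(M) = Pow(0, Rational(1, 2)) = 0)
Mul(Mul(58, Add(Function('C')(-6), 11)), 35) = Mul(Mul(58, Add(0, 11)), 35) = Mul(Mul(58, 11), 35) = Mul(638, 35) = 22330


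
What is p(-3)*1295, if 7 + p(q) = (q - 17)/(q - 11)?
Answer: -7215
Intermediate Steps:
p(q) = -7 + (-17 + q)/(-11 + q) (p(q) = -7 + (q - 17)/(q - 11) = -7 + (-17 + q)/(-11 + q))
p(-3)*1295 = (6*(10 - 1*(-3))/(-11 - 3))*1295 = (6*(10 + 3)/(-14))*1295 = (6*(-1/14)*13)*1295 = -39/7*1295 = -7215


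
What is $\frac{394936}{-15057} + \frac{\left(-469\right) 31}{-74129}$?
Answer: $- \frac{29057297021}{1116160353} \approx -26.033$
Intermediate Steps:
$\frac{394936}{-15057} + \frac{\left(-469\right) 31}{-74129} = 394936 \left(- \frac{1}{15057}\right) - - \frac{14539}{74129} = - \frac{394936}{15057} + \frac{14539}{74129} = - \frac{29057297021}{1116160353}$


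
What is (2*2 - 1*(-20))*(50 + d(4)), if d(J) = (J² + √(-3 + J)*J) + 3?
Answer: 1752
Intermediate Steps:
d(J) = 3 + J² + J*√(-3 + J) (d(J) = (J² + J*√(-3 + J)) + 3 = 3 + J² + J*√(-3 + J))
(2*2 - 1*(-20))*(50 + d(4)) = (2*2 - 1*(-20))*(50 + (3 + 4² + 4*√(-3 + 4))) = (4 + 20)*(50 + (3 + 16 + 4*√1)) = 24*(50 + (3 + 16 + 4*1)) = 24*(50 + (3 + 16 + 4)) = 24*(50 + 23) = 24*73 = 1752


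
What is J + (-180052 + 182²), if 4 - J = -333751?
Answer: 186827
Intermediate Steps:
J = 333755 (J = 4 - 1*(-333751) = 4 + 333751 = 333755)
J + (-180052 + 182²) = 333755 + (-180052 + 182²) = 333755 + (-180052 + 33124) = 333755 - 146928 = 186827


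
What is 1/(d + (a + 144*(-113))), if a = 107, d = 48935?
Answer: 1/32770 ≈ 3.0516e-5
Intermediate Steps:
1/(d + (a + 144*(-113))) = 1/(48935 + (107 + 144*(-113))) = 1/(48935 + (107 - 16272)) = 1/(48935 - 16165) = 1/32770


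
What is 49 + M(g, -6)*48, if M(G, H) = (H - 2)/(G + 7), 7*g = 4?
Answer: -91/53 ≈ -1.7170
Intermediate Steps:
g = 4/7 (g = (⅐)*4 = 4/7 ≈ 0.57143)
M(G, H) = (-2 + H)/(7 + G)
49 + M(g, -6)*48 = 49 + ((-2 - 6)/(7 + 4/7))*48 = 49 + (-8/(53/7))*48 = 49 + ((7/53)*(-8))*48 = 49 - 56/53*48 = 49 - 2688/53 = -91/53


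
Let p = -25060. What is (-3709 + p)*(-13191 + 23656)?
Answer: -301067585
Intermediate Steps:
(-3709 + p)*(-13191 + 23656) = (-3709 - 25060)*(-13191 + 23656) = -28769*10465 = -301067585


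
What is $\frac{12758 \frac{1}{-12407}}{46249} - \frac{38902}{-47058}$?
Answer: $\frac{11160904249711}{13501207089447} \approx 0.82666$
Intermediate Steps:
$\frac{12758 \frac{1}{-12407}}{46249} - \frac{38902}{-47058} = 12758 \left(- \frac{1}{12407}\right) \frac{1}{46249} - - \frac{19451}{23529} = \left(- \frac{12758}{12407}\right) \frac{1}{46249} + \frac{19451}{23529} = - \frac{12758}{573811343} + \frac{19451}{23529} = \frac{11160904249711}{13501207089447}$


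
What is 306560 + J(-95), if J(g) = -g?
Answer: 306655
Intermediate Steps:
306560 + J(-95) = 306560 - 1*(-95) = 306560 + 95 = 306655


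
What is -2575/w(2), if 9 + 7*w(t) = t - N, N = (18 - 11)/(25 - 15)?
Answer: 25750/11 ≈ 2340.9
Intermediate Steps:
N = 7/10 ≈ 0.70000
w(t) = -97/70 + t/7 (w(t) = -9/7 + (t - 1*7/10)/7 = -9/7 + (t - 7/10)/7 = -9/7 + (-7/10 + t)/7 = -9/7 + (-1/10 + t/7) = -97/70 + t/7)
-2575/w(2) = -2575/(-97/70 + (1/7)*2) = -2575/(-97/70 + 2/7) = -2575/(-11/10) = -2575*(-10/11) = 25750/11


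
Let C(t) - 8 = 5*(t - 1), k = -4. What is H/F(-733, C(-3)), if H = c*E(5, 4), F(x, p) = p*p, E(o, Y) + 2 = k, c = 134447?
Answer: -134447/24 ≈ -5602.0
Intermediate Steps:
C(t) = 3 + 5*t (C(t) = 8 + 5*(t - 1) = 8 + 5*(-1 + t) = 8 + (-5 + 5*t) = 3 + 5*t)
E(o, Y) = -6 (E(o, Y) = -2 - 4 = -6)
F(x, p) = p²
H = -806682 (H = 134447*(-6) = -806682)
H/F(-733, C(-3)) = -806682/(3 + 5*(-3))² = -806682/(3 - 15)² = -806682/((-12)²) = -806682/144 = -806682*1/144 = -134447/24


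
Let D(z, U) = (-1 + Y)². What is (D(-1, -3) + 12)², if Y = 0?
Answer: 169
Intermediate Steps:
D(z, U) = 1 (D(z, U) = (-1 + 0)² = (-1)² = 1)
(D(-1, -3) + 12)² = (1 + 12)² = 13² = 169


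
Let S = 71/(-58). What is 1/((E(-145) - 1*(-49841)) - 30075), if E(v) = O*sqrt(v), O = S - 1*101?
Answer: 2292856/45496356901 + 11858*I*sqrt(145)/45496356901 ≈ 5.0396e-5 + 3.1385e-6*I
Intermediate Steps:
S = -71/58 (S = 71*(-1/58) = -71/58 ≈ -1.2241)
O = -5929/58 (O = -71/58 - 1*101 = -71/58 - 101 = -5929/58 ≈ -102.22)
E(v) = -5929*sqrt(v)/58
1/((E(-145) - 1*(-49841)) - 30075) = 1/((-5929*I*sqrt(145)/58 - 1*(-49841)) - 30075) = 1/((-5929*I*sqrt(145)/58 + 49841) - 30075) = 1/((49841 - 5929*I*sqrt(145)/58) - 30075) = 1/(19766 - 5929*I*sqrt(145)/58)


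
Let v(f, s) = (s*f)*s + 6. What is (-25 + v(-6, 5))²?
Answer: 28561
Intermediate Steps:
v(f, s) = 6 + f*s² (v(f, s) = (f*s)*s + 6 = f*s² + 6 = 6 + f*s²)
(-25 + v(-6, 5))² = (-25 + (6 - 6*5²))² = (-25 + (6 - 6*25))² = (-25 + (6 - 150))² = (-25 - 144)² = (-169)² = 28561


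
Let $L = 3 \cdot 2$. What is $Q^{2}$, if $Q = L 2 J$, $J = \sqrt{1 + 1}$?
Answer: $288$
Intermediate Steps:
$L = 6$
$J = \sqrt{2} \approx 1.4142$
$Q = 12 \sqrt{2}$ ($Q = 6 \cdot 2 \sqrt{2} = 12 \sqrt{2} \approx 16.971$)
$Q^{2} = \left(12 \sqrt{2}\right)^{2} = 288$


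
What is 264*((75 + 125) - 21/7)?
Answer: 52008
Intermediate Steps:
264*((75 + 125) - 21/7) = 264*(200 - 21*1/7) = 264*(200 - 3) = 264*197 = 52008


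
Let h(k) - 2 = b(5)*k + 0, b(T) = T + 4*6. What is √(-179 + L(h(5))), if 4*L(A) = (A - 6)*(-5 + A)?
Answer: 7*√394/2 ≈ 69.473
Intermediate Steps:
b(T) = 24 + T (b(T) = T + 24 = 24 + T)
h(k) = 2 + 29*k (h(k) = 2 + ((24 + 5)*k + 0) = 2 + (29*k + 0) = 2 + 29*k)
L(A) = (-6 + A)*(-5 + A)/4 (L(A) = ((A - 6)*(-5 + A))/4 = ((-6 + A)*(-5 + A))/4 = (-6 + A)*(-5 + A)/4)
√(-179 + L(h(5))) = √(-179 + (15/2 - 11*(2 + 29*5)/4 + (2 + 29*5)²/4)) = √(-179 + (15/2 - 11*(2 + 145)/4 + (2 + 145)²/4)) = √(-179 + (15/2 - 11/4*147 + (¼)*147²)) = √(-179 + (15/2 - 1617/4 + (¼)*21609)) = √(-179 + (15/2 - 1617/4 + 21609/4)) = √(-179 + 10011/2) = √(9653/2) = 7*√394/2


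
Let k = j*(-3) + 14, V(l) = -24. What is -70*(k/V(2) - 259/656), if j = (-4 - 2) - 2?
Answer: 136255/984 ≈ 138.47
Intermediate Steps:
j = -8 (j = -6 - 2 = -8)
k = 38 (k = -8*(-3) + 14 = 24 + 14 = 38)
-70*(k/V(2) - 259/656) = -70*(38/(-24) - 259/656) = -70*(38*(-1/24) - 259*1/656) = -70*(-19/12 - 259/656) = -70*(-3893/1968) = 136255/984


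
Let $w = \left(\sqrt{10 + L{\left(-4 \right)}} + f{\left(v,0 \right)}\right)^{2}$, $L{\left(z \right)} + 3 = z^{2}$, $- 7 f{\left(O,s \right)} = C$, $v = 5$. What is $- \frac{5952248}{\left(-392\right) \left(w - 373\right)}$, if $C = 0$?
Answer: $- \frac{744031}{17150} \approx -43.384$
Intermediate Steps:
$f{\left(O,s \right)} = 0$ ($f{\left(O,s \right)} = \left(- \frac{1}{7}\right) 0 = 0$)
$L{\left(z \right)} = -3 + z^{2}$
$w = 23$ ($w = \left(\sqrt{10 - \left(3 - \left(-4\right)^{2}\right)} + 0\right)^{2} = \left(\sqrt{10 + \left(-3 + 16\right)} + 0\right)^{2} = \left(\sqrt{10 + 13} + 0\right)^{2} = \left(\sqrt{23} + 0\right)^{2} = \left(\sqrt{23}\right)^{2} = 23$)
$- \frac{5952248}{\left(-392\right) \left(w - 373\right)} = - \frac{5952248}{\left(-392\right) \left(23 - 373\right)} = - \frac{5952248}{\left(-392\right) \left(-350\right)} = - \frac{5952248}{137200} = \left(-5952248\right) \frac{1}{137200} = - \frac{744031}{17150}$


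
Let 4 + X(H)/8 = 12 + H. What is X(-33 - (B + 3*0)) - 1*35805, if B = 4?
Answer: -36037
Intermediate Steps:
X(H) = 64 + 8*H (X(H) = -32 + 8*(12 + H) = -32 + (96 + 8*H) = 64 + 8*H)
X(-33 - (B + 3*0)) - 1*35805 = (64 + 8*(-33 - (4 + 3*0))) - 1*35805 = (64 + 8*(-33 - (4 + 0))) - 35805 = (64 + 8*(-33 - 1*4)) - 35805 = (64 + 8*(-33 - 4)) - 35805 = (64 + 8*(-37)) - 35805 = (64 - 296) - 35805 = -232 - 35805 = -36037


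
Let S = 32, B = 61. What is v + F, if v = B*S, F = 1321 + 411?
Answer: 3684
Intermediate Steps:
F = 1732
v = 1952 (v = 61*32 = 1952)
v + F = 1952 + 1732 = 3684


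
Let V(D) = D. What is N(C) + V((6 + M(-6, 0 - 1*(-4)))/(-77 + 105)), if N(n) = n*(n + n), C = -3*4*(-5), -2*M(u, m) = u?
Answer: 201609/28 ≈ 7200.3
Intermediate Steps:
M(u, m) = -u/2
C = 60 (C = -12*(-5) = 60)
N(n) = 2*n² (N(n) = n*(2*n) = 2*n²)
N(C) + V((6 + M(-6, 0 - 1*(-4)))/(-77 + 105)) = 2*60² + (6 - ½*(-6))/(-77 + 105) = 2*3600 + (6 + 3)/28 = 7200 + 9*(1/28) = 7200 + 9/28 = 201609/28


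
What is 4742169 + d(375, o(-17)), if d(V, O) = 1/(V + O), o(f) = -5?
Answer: 1754602531/370 ≈ 4.7422e+6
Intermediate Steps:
d(V, O) = 1/(O + V)
4742169 + d(375, o(-17)) = 4742169 + 1/(-5 + 375) = 4742169 + 1/370 = 1754602531/370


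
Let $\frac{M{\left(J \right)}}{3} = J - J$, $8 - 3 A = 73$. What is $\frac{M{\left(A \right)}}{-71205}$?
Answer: $0$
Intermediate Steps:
$A = - \frac{65}{3}$ ($A = \frac{8}{3} - \frac{73}{3} = - \frac{65}{3} \approx -21.667$)
$M{\left(J \right)} = 0$ ($M{\left(J \right)} = 3 \left(J - J\right) = 3 \cdot 0 = 0$)
$\frac{M{\left(A \right)}}{-71205} = \frac{0}{-71205} = 0 \left(- \frac{1}{71205}\right) = 0$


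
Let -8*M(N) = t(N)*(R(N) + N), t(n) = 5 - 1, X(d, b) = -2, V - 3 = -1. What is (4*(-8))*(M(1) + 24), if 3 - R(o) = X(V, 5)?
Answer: -672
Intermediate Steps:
V = 2 (V = 3 - 1 = 2)
t(n) = 4
R(o) = 5 (R(o) = 3 - 1*(-2) = 3 + 2 = 5)
M(N) = -5/2 - N/2 (M(N) = -(5 + N)/2 = -(20 + 4*N)/8 = -5/2 - N/2)
(4*(-8))*(M(1) + 24) = (4*(-8))*((-5/2 - ½*1) + 24) = -32*((-5/2 - ½) + 24) = -32*(-3 + 24) = -32*21 = -672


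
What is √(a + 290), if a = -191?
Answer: 3*√11 ≈ 9.9499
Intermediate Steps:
√(a + 290) = √(-191 + 290) = √99 = 3*√11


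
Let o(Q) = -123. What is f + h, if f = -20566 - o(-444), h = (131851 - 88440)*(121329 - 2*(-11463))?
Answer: 6262233362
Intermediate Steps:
h = 6262253805 (h = 43411*(121329 + 22926) = 43411*144255 = 6262253805)
f = -20443 (f = -20566 - 1*(-123) = -20566 + 123 = -20443)
f + h = -20443 + 6262253805 = 6262233362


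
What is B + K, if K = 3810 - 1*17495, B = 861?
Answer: -12824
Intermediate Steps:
K = -13685 (K = 3810 - 17495 = -13685)
B + K = 861 - 13685 = -12824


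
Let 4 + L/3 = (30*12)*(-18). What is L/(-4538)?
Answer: 9726/2269 ≈ 4.2865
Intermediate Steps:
L = -19452 (L = -12 + 3*((30*12)*(-18)) = -12 + 3*(360*(-18)) = -12 + 3*(-6480) = -12 - 19440 = -19452)
L/(-4538) = -19452/(-4538) = -19452*(-1/4538) = 9726/2269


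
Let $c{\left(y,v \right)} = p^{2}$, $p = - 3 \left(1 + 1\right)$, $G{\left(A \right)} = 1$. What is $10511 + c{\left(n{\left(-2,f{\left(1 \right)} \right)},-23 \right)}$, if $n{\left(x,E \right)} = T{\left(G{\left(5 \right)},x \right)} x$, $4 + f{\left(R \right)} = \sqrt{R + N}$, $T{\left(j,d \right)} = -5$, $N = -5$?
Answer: $10547$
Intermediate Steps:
$f{\left(R \right)} = -4 + \sqrt{-5 + R}$ ($f{\left(R \right)} = -4 + \sqrt{R - 5} = -4 + \sqrt{-5 + R}$)
$n{\left(x,E \right)} = - 5 x$
$p = -6$ ($p = \left(-3\right) 2 = -6$)
$c{\left(y,v \right)} = 36$ ($c{\left(y,v \right)} = \left(-6\right)^{2} = 36$)
$10511 + c{\left(n{\left(-2,f{\left(1 \right)} \right)},-23 \right)} = 10511 + 36 = 10547$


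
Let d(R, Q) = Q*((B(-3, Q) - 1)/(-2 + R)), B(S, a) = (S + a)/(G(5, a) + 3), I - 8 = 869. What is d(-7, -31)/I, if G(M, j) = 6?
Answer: -1333/71037 ≈ -0.018765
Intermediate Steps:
I = 877 (I = 8 + 869 = 877)
B(S, a) = S/9 + a/9 (B(S, a) = (S + a)/(6 + 3) = (S + a)/9 = (S + a)*(⅑) = S/9 + a/9)
d(R, Q) = Q*(-4/3 + Q/9)/(-2 + R) (d(R, Q) = Q*((((⅑)*(-3) + Q/9) - 1)/(-2 + R)) = Q*(((-⅓ + Q/9) - 1)/(-2 + R)) = Q*((-4/3 + Q/9)/(-2 + R)) = Q*(-4/3 + Q/9)/(-2 + R))
d(-7, -31)/I = ((⅑)*(-31)*(-12 - 31)/(-2 - 7))/877 = ((⅑)*(-31)*(-43)/(-9))*(1/877) = ((⅑)*(-31)*(-⅑)*(-43))*(1/877) = -1333/81*1/877 = -1333/71037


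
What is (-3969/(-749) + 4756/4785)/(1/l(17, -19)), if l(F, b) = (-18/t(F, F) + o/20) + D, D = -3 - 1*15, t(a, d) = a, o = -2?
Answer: -361862471/3001350 ≈ -120.57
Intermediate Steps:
D = -18 (D = -3 - 15 = -18)
l(F, b) = -181/10 - 18/F (l(F, b) = (-18/F - 2/20) - 18 = (-18/F - 2*1/20) - 18 = (-18/F - 1/10) - 18 = (-1/10 - 18/F) - 18 = -181/10 - 18/F)
(-3969/(-749) + 4756/4785)/(1/l(17, -19)) = (-3969/(-749) + 4756/4785)/(1/(-181/10 - 18/17)) = (-3969*(-1/749) + 4756*(1/4785))/(1/(-181/10 - 18*1/17)) = (567/107 + 164/165)/(1/(-181/10 - 18/17)) = 111103/(17655*(1/(-3257/170))) = 111103/(17655*(-170/3257)) = (111103/17655)*(-3257/170) = -361862471/3001350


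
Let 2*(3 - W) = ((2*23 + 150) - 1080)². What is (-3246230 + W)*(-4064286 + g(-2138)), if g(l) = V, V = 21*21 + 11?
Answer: 14779981385470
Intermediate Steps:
V = 452 (V = 441 + 11 = 452)
g(l) = 452
W = -390725 (W = 3 - ((2*23 + 150) - 1080)²/2 = 3 - ((46 + 150) - 1080)²/2 = 3 - (196 - 1080)²/2 = 3 - ½*(-884)² = 3 - ½*781456 = 3 - 390728 = -390725)
(-3246230 + W)*(-4064286 + g(-2138)) = (-3246230 - 390725)*(-4064286 + 452) = -3636955*(-4063834) = 14779981385470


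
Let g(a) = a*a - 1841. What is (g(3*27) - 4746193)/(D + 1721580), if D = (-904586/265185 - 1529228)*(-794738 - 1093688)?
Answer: -54668152935/33296191372353592 ≈ -1.6419e-6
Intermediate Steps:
D = 765811945026940316/265185 (D = (-904586*1/265185 - 1529228)*(-1888426) = (-904586/265185 - 1529228)*(-1888426) = -405529231766/265185*(-1888426) = 765811945026940316/265185 ≈ 2.8878e+12)
g(a) = -1841 + a² (g(a) = a² - 1841 = -1841 + a²)
(g(3*27) - 4746193)/(D + 1721580) = ((-1841 + (3*27)²) - 4746193)/(765811945026940316/265185 + 1721580) = ((-1841 + 81²) - 4746193)/(765812401564132616/265185) = ((-1841 + 6561) - 4746193)*(265185/765812401564132616) = (4720 - 4746193)*(265185/765812401564132616) = -4741473*265185/765812401564132616 = -54668152935/33296191372353592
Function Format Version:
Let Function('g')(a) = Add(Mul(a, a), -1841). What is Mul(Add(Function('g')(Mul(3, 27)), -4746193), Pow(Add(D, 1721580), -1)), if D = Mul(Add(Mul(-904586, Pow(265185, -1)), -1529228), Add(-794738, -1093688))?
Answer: Rational(-54668152935, 33296191372353592) ≈ -1.6419e-6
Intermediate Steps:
D = Rational(765811945026940316, 265185) (D = Mul(Add(Mul(-904586, Rational(1, 265185)), -1529228), -1888426) = Mul(Add(Rational(-904586, 265185), -1529228), -1888426) = Mul(Rational(-405529231766, 265185), -1888426) = Rational(765811945026940316, 265185) ≈ 2.8878e+12)
Function('g')(a) = Add(-1841, Pow(a, 2)) (Function('g')(a) = Add(Pow(a, 2), -1841) = Add(-1841, Pow(a, 2)))
Mul(Add(Function('g')(Mul(3, 27)), -4746193), Pow(Add(D, 1721580), -1)) = Mul(Add(Add(-1841, Pow(Mul(3, 27), 2)), -4746193), Pow(Add(Rational(765811945026940316, 265185), 1721580), -1)) = Mul(Add(Add(-1841, Pow(81, 2)), -4746193), Pow(Rational(765812401564132616, 265185), -1)) = Mul(Add(Add(-1841, 6561), -4746193), Rational(265185, 765812401564132616)) = Mul(Add(4720, -4746193), Rational(265185, 765812401564132616)) = Mul(-4741473, Rational(265185, 765812401564132616)) = Rational(-54668152935, 33296191372353592)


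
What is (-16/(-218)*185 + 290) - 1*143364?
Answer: -15593586/109 ≈ -1.4306e+5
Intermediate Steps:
(-16/(-218)*185 + 290) - 1*143364 = (-16*(-1/218)*185 + 290) - 143364 = ((8/109)*185 + 290) - 143364 = (1480/109 + 290) - 143364 = 33090/109 - 143364 = -15593586/109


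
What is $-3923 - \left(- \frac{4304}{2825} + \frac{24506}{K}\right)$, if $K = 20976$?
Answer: $- \frac{116222472173}{29628600} \approx -3922.6$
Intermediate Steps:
$-3923 - \left(- \frac{4304}{2825} + \frac{24506}{K}\right) = -3923 - \left(- \frac{4304}{2825} + \frac{12253}{10488}\right) = -3923 - - \frac{10525627}{29628600} = -3923 + \left(\frac{4304}{2825} - \frac{12253}{10488}\right) = -3923 + \frac{10525627}{29628600} = - \frac{116222472173}{29628600}$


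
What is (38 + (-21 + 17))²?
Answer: 1156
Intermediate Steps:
(38 + (-21 + 17))² = (38 - 4)² = 34² = 1156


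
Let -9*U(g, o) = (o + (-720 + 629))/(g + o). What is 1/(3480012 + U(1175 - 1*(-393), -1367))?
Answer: 67/233160858 ≈ 2.8736e-7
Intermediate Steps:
U(g, o) = -(-91 + o)/(9*(g + o)) (U(g, o) = -(o + (-720 + 629))/(9*(g + o)) = -(o - 91)/(9*(g + o)) = -(-91 + o)/(9*(g + o)))
1/(3480012 + U(1175 - 1*(-393), -1367)) = 1/(3480012 + (91 - 1*(-1367))/(9*((1175 - 1*(-393)) - 1367))) = 1/(3480012 + (91 + 1367)/(9*((1175 + 393) - 1367))) = 1/(3480012 + (1/9)*1458/(1568 - 1367)) = 1/(3480012 + (1/9)*1458/201) = 1/(3480012 + (1/9)*(1/201)*1458) = 1/(3480012 + 54/67) = 1/(233160858/67) = 67/233160858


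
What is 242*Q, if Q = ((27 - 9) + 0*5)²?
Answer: 78408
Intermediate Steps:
Q = 324 (Q = (18 + 0)² = 18² = 324)
242*Q = 242*324 = 78408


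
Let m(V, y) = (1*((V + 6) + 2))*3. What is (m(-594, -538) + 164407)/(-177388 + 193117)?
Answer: 162649/15729 ≈ 10.341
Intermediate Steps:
m(V, y) = 24 + 3*V (m(V, y) = (1*((6 + V) + 2))*3 = (1*(8 + V))*3 = (8 + V)*3 = 24 + 3*V)
(m(-594, -538) + 164407)/(-177388 + 193117) = ((24 + 3*(-594)) + 164407)/(-177388 + 193117) = ((24 - 1782) + 164407)/15729 = (-1758 + 164407)*(1/15729) = 162649*(1/15729) = 162649/15729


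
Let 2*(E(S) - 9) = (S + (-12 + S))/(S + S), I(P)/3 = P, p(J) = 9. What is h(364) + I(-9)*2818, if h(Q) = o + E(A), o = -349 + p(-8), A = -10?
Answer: -382081/5 ≈ -76416.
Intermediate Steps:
I(P) = 3*P
E(S) = 9 + (-12 + 2*S)/(4*S) (E(S) = 9 + ((S + (-12 + S))/(S + S))/2 = 9 + ((-12 + 2*S)/((2*S)))/2 = 9 + ((-12 + 2*S)*(1/(2*S)))/2 = 9 + ((-12 + 2*S)/(2*S))/2 = 9 + (-12 + 2*S)/(4*S))
o = -340 (o = -349 + 9 = -340)
h(Q) = -1651/5 (h(Q) = -340 + (19/2 - 3/(-10)) = -340 + (19/2 - 3*(-1/10)) = -340 + (19/2 + 3/10) = -340 + 49/5 = -1651/5)
h(364) + I(-9)*2818 = -1651/5 + (3*(-9))*2818 = -1651/5 - 27*2818 = -1651/5 - 76086 = -382081/5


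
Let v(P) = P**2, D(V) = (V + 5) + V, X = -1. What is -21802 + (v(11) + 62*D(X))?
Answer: -21495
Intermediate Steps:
D(V) = 5 + 2*V (D(V) = (5 + V) + V = 5 + 2*V)
-21802 + (v(11) + 62*D(X)) = -21802 + (11**2 + 62*(5 + 2*(-1))) = -21802 + (121 + 62*(5 - 2)) = -21802 + (121 + 62*3) = -21802 + (121 + 186) = -21802 + 307 = -21495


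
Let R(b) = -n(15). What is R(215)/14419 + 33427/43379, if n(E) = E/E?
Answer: 481940534/625481801 ≈ 0.77051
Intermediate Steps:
n(E) = 1
R(b) = -1 (R(b) = -1*1 = -1)
R(215)/14419 + 33427/43379 = -1/14419 + 33427/43379 = 481940534/625481801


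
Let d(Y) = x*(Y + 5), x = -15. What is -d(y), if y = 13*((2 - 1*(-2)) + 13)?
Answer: 3390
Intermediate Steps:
y = 221 (y = 13*((2 + 2) + 13) = 13*(4 + 13) = 13*17 = 221)
d(Y) = -75 - 15*Y (d(Y) = -15*(Y + 5) = -15*(5 + Y) = -75 - 15*Y)
-d(y) = -(-75 - 15*221) = -(-75 - 3315) = -1*(-3390) = 3390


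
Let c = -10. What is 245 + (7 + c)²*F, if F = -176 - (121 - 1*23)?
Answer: -2221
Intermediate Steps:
F = -274 (F = -176 - (121 - 23) = -176 - 1*98 = -176 - 98 = -274)
245 + (7 + c)²*F = 245 + (7 - 10)²*(-274) = 245 + (-3)²*(-274) = 245 + 9*(-274) = 245 - 2466 = -2221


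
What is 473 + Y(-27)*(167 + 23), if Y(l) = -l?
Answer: 5603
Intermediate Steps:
473 + Y(-27)*(167 + 23) = 473 + (-1*(-27))*(167 + 23) = 473 + 27*190 = 473 + 5130 = 5603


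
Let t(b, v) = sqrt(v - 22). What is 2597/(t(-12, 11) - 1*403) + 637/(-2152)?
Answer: -588931343/87381960 - 2597*I*sqrt(11)/162420 ≈ -6.7397 - 0.053031*I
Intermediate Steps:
t(b, v) = sqrt(-22 + v)
2597/(t(-12, 11) - 1*403) + 637/(-2152) = 2597/(sqrt(-22 + 11) - 1*403) + 637/(-2152) = 2597/(sqrt(-11) - 403) + 637*(-1/2152) = 2597/(I*sqrt(11) - 403) - 637/2152 = 2597/(-403 + I*sqrt(11)) - 637/2152 = -637/2152 + 2597/(-403 + I*sqrt(11))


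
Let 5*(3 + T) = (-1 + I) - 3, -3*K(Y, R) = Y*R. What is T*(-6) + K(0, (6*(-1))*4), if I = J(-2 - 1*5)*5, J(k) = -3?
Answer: 204/5 ≈ 40.800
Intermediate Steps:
I = -15 (I = -3*5 = -15)
K(Y, R) = -R*Y/3 (K(Y, R) = -Y*R/3 = -R*Y/3)
T = -34/5 (T = -3 + ((-1 - 15) - 3)/5 = -3 + (-16 - 3)/5 = -3 + (1/5)*(-19) = -3 - 19/5 = -34/5 ≈ -6.8000)
T*(-6) + K(0, (6*(-1))*4) = -34/5*(-6) - 1/3*(6*(-1))*4*0 = 204/5 - 1/3*(-6*4)*0 = 204/5 - 1/3*(-24)*0 = 204/5 + 0 = 204/5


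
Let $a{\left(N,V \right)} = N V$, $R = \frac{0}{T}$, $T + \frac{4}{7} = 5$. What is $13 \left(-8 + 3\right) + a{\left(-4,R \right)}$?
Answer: $-65$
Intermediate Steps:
$T = \frac{31}{7}$ ($T = - \frac{4}{7} + 5 = \frac{31}{7} \approx 4.4286$)
$R = 0$ ($R = \frac{0}{\frac{31}{7}} = 0 \cdot \frac{7}{31} = 0$)
$13 \left(-8 + 3\right) + a{\left(-4,R \right)} = 13 \left(-8 + 3\right) - 0 = 13 \left(-5\right) + 0 = -65 + 0 = -65$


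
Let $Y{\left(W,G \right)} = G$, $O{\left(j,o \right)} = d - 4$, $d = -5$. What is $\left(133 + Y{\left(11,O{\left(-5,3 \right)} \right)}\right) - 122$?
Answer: $2$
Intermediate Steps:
$O{\left(j,o \right)} = -9$ ($O{\left(j,o \right)} = -5 - 4 = -9$)
$\left(133 + Y{\left(11,O{\left(-5,3 \right)} \right)}\right) - 122 = \left(133 - 9\right) - 122 = 124 - 122 = 2$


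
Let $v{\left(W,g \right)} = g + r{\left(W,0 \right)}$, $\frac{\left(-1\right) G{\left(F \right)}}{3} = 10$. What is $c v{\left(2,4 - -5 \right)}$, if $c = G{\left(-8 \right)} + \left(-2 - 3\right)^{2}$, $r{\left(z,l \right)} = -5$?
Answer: $-20$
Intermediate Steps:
$G{\left(F \right)} = -30$ ($G{\left(F \right)} = \left(-3\right) 10 = -30$)
$v{\left(W,g \right)} = -5 + g$ ($v{\left(W,g \right)} = g - 5 = -5 + g$)
$c = -5$ ($c = -30 + \left(-2 - 3\right)^{2} = -30 + \left(-5\right)^{2} = -30 + 25 = -5$)
$c v{\left(2,4 - -5 \right)} = - 5 \left(-5 + \left(4 - -5\right)\right) = - 5 \left(-5 + \left(4 + 5\right)\right) = - 5 \left(-5 + 9\right) = \left(-5\right) 4 = -20$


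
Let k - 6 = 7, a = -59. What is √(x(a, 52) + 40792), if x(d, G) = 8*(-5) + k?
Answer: √40765 ≈ 201.90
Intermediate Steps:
k = 13 (k = 6 + 7 = 13)
x(d, G) = -27 (x(d, G) = 8*(-5) + 13 = -40 + 13 = -27)
√(x(a, 52) + 40792) = √(-27 + 40792) = √40765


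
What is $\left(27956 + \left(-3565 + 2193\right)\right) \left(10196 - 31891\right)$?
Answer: $-576739880$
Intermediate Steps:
$\left(27956 + \left(-3565 + 2193\right)\right) \left(10196 - 31891\right) = \left(27956 - 1372\right) \left(-21695\right) = 26584 \left(-21695\right) = -576739880$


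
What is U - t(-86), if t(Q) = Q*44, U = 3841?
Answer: 7625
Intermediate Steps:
t(Q) = 44*Q
U - t(-86) = 3841 - 44*(-86) = 3841 - 1*(-3784) = 3841 + 3784 = 7625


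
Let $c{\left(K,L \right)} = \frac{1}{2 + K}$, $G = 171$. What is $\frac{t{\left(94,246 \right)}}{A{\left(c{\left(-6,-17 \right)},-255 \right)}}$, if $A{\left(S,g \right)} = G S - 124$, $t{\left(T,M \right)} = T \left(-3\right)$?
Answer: $\frac{1128}{667} \approx 1.6912$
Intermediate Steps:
$t{\left(T,M \right)} = - 3 T$
$A{\left(S,g \right)} = -124 + 171 S$ ($A{\left(S,g \right)} = 171 S - 124 = -124 + 171 S$)
$\frac{t{\left(94,246 \right)}}{A{\left(c{\left(-6,-17 \right)},-255 \right)}} = \frac{\left(-3\right) 94}{-124 + \frac{171}{2 - 6}} = - \frac{282}{-124 + \frac{171}{-4}} = - \frac{282}{-124 + 171 \left(- \frac{1}{4}\right)} = - \frac{282}{-124 - \frac{171}{4}} = - \frac{282}{- \frac{667}{4}} = \left(-282\right) \left(- \frac{4}{667}\right) = \frac{1128}{667}$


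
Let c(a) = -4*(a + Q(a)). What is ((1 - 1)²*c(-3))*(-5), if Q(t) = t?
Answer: 0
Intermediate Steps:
c(a) = -8*a (c(a) = -4*(a + a) = -8*a)
((1 - 1)²*c(-3))*(-5) = ((1 - 1)²*(-8*(-3)))*(-5) = (0²*24)*(-5) = (0*24)*(-5) = 0*(-5) = 0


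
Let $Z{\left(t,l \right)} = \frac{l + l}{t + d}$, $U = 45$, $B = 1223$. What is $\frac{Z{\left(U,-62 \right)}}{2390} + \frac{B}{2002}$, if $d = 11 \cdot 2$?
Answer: $\frac{97795371}{160290130} \approx 0.61012$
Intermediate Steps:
$d = 22$
$Z{\left(t,l \right)} = \frac{2 l}{22 + t}$ ($Z{\left(t,l \right)} = \frac{l + l}{t + 22} = \frac{2 l}{22 + t}$)
$\frac{Z{\left(U,-62 \right)}}{2390} + \frac{B}{2002} = \frac{2 \left(-62\right) \frac{1}{22 + 45}}{2390} + \frac{1223}{2002} = 2 \left(-62\right) \frac{1}{67} \cdot \frac{1}{2390} + 1223 \cdot \frac{1}{2002} = 2 \left(-62\right) \frac{1}{67} \cdot \frac{1}{2390} + \frac{1223}{2002} = \left(- \frac{124}{67}\right) \frac{1}{2390} + \frac{1223}{2002} = - \frac{62}{80065} + \frac{1223}{2002} = \frac{97795371}{160290130}$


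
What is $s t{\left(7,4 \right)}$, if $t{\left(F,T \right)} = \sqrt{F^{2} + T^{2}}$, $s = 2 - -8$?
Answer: $10 \sqrt{65} \approx 80.623$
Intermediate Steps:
$s = 10$ ($s = 2 + 8 = 10$)
$s t{\left(7,4 \right)} = 10 \sqrt{7^{2} + 4^{2}} = 10 \sqrt{49 + 16} = 10 \sqrt{65}$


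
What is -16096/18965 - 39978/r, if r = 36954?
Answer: -75166353/38935145 ≈ -1.9306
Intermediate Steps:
-16096/18965 - 39978/r = -16096/18965 - 39978/36954 = -16096*1/18965 - 39978*1/36954 = -16096/18965 - 2221/2053 = -75166353/38935145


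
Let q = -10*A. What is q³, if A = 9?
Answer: -729000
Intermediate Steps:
q = -90 (q = -10*9 = -90)
q³ = (-90)³ = -729000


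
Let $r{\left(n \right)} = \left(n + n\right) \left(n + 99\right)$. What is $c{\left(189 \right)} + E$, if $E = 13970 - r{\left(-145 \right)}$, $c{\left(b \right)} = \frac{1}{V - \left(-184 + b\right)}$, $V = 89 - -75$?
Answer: $\frac{100171}{159} \approx 630.01$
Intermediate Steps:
$V = 164$ ($V = 89 + 75 = 164$)
$c{\left(b \right)} = \frac{1}{348 - b}$ ($c{\left(b \right)} = \frac{1}{164 - \left(-184 + b\right)} = \frac{1}{348 - b}$)
$r{\left(n \right)} = 2 n \left(99 + n\right)$
$E = 630$ ($E = 13970 - 2 \left(-145\right) \left(99 - 145\right) = 13970 - 2 \left(-145\right) \left(-46\right) = 13970 - 13340 = 630$)
$c{\left(189 \right)} + E = \frac{1}{348 - 189} + 630 = \frac{1}{159} + 630 = \frac{100171}{159}$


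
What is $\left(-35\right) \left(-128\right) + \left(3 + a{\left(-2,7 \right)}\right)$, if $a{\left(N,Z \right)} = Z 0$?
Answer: $4483$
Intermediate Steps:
$a{\left(N,Z \right)} = 0$
$\left(-35\right) \left(-128\right) + \left(3 + a{\left(-2,7 \right)}\right) = \left(-35\right) \left(-128\right) + \left(3 + 0\right) = 4480 + 3 = 4483$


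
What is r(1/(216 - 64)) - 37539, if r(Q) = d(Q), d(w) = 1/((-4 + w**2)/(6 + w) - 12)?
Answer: -65983452629/1757727 ≈ -37539.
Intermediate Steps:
d(w) = 1/(-12 + (-4 + w**2)/(6 + w)) (d(w) = 1/((-4 + w**2)/(6 + w) - 12) = 1/(-12 + (-4 + w**2)/(6 + w)))
r(Q) = (6 + Q)/(-76 + Q**2 - 12*Q)
r(1/(216 - 64)) - 37539 = (6 + 1/(216 - 64))/(-76 + (1/(216 - 64))**2 - 12/(216 - 64)) - 37539 = (6 + 1/152)/(-76 + (1/152)**2 - 12/152) - 37539 = (6 + 1/152)/(-76 + (1/152)**2 - 12*1/152) - 37539 = (913/152)/(-76 + 1/23104 - 3/38) - 37539 = (913/152)/(-1757727/23104) - 37539 = -23104/1757727*913/152 - 37539 = -138776/1757727 - 37539 = -65983452629/1757727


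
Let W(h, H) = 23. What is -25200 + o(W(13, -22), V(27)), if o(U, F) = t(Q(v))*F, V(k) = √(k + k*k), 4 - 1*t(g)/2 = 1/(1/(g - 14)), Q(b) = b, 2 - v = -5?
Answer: -25200 + 132*√21 ≈ -24595.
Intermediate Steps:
v = 7 (v = 2 - 1*(-5) = 2 + 5 = 7)
t(g) = 36 - 2*g (t(g) = 8 - (-28 + 2*g) = 8 - 2*(-14 + g) = 8 + (28 - 2*g) = 36 - 2*g)
V(k) = √(k + k²)
o(U, F) = 22*F (o(U, F) = (36 - 2*7)*F = (36 - 14)*F = 22*F)
-25200 + o(W(13, -22), V(27)) = -25200 + 22*√(27*(1 + 27)) = -25200 + 22*√(27*28) = -25200 + 22*√756 = -25200 + 22*(6*√21) = -25200 + 132*√21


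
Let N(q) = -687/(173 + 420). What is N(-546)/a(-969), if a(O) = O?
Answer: 229/191539 ≈ 0.0011956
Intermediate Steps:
N(q) = -687/593
N(-546)/a(-969) = -687/593/(-969) = -687/593*(-1/969) = 229/191539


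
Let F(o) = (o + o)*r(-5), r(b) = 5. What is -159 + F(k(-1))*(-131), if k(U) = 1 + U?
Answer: -159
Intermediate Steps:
F(o) = 10*o (F(o) = (o + o)*5 = (2*o)*5 = 10*o)
-159 + F(k(-1))*(-131) = -159 + (10*(1 - 1))*(-131) = -159 + (10*0)*(-131) = -159 + 0*(-131) = -159 + 0 = -159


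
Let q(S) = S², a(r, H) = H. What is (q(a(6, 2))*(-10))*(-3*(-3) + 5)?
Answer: -560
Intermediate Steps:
(q(a(6, 2))*(-10))*(-3*(-3) + 5) = (2²*(-10))*(-3*(-3) + 5) = (4*(-10))*(9 + 5) = -40*14 = -560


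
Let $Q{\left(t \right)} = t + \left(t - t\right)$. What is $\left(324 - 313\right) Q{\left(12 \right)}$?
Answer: $132$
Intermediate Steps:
$Q{\left(t \right)} = t$ ($Q{\left(t \right)} = t + 0 = t$)
$\left(324 - 313\right) Q{\left(12 \right)} = \left(324 - 313\right) 12 = 11 \cdot 12 = 132$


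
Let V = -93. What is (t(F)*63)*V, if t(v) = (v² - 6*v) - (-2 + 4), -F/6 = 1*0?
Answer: 11718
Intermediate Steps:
F = 0 (F = -6*0 = 0)
t(v) = -2 + v² - 6*v (t(v) = (v² - 6*v) - 1*2 = (v² - 6*v) - 2 = -2 + v² - 6*v)
(t(F)*63)*V = ((-2 + 0² - 6*0)*63)*(-93) = ((-2 + 0 + 0)*63)*(-93) = -2*63*(-93) = -126*(-93) = 11718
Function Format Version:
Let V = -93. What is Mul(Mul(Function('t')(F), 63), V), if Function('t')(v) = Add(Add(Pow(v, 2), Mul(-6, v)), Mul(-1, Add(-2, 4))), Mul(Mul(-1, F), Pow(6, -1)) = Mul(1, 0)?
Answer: 11718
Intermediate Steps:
F = 0 (F = Mul(-6, Mul(1, 0)) = Mul(-6, 0) = 0)
Function('t')(v) = Add(-2, Pow(v, 2), Mul(-6, v)) (Function('t')(v) = Add(Add(Pow(v, 2), Mul(-6, v)), Mul(-1, 2)) = Add(Add(Pow(v, 2), Mul(-6, v)), -2) = Add(-2, Pow(v, 2), Mul(-6, v)))
Mul(Mul(Function('t')(F), 63), V) = Mul(Mul(Add(-2, Pow(0, 2), Mul(-6, 0)), 63), -93) = Mul(Mul(Add(-2, 0, 0), 63), -93) = Mul(Mul(-2, 63), -93) = Mul(-126, -93) = 11718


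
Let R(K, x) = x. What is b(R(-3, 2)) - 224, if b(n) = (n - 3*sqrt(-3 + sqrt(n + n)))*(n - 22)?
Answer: -264 + 60*I ≈ -264.0 + 60.0*I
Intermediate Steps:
b(n) = (-22 + n)*(n - 3*sqrt(-3 + sqrt(2)*sqrt(n))) (b(n) = (n - 3*sqrt(-3 + sqrt(2*n)))*(-22 + n) = (n - 3*sqrt(-3 + sqrt(2)*sqrt(n)))*(-22 + n) = (-22 + n)*(n - 3*sqrt(-3 + sqrt(2)*sqrt(n))))
b(R(-3, 2)) - 224 = (2**2 - 22*2 + 66*sqrt(-3 + sqrt(2)*sqrt(2)) - 3*2*sqrt(-3 + sqrt(2)*sqrt(2))) - 224 = (4 - 44 + 66*sqrt(-3 + 2) - 3*2*sqrt(-3 + 2)) - 224 = (4 - 44 + 66*sqrt(-1) - 3*2*sqrt(-1)) - 224 = (4 - 44 + 66*I - 3*2*I) - 224 = (4 - 44 + 66*I - 6*I) - 224 = (-40 + 60*I) - 224 = -264 + 60*I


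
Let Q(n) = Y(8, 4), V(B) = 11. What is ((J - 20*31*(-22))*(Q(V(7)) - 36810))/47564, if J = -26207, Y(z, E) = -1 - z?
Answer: 462704373/47564 ≈ 9728.0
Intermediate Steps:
Q(n) = -9 (Q(n) = -1 - 1*8 = -1 - 8 = -9)
((J - 20*31*(-22))*(Q(V(7)) - 36810))/47564 = ((-26207 - 20*31*(-22))*(-9 - 36810))/47564 = ((-26207 - 620*(-22))*(-36819))*(1/47564) = ((-26207 + 13640)*(-36819))*(1/47564) = -12567*(-36819)*(1/47564) = 462704373*(1/47564) = 462704373/47564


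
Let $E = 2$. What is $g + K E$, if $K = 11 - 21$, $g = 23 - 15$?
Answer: $-12$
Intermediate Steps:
$g = 8$ ($g = 23 - 15 = 8$)
$K = -10$
$g + K E = 8 - 20 = -12$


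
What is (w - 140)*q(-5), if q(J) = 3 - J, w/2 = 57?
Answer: -208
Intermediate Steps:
w = 114 (w = 2*57 = 114)
(w - 140)*q(-5) = (114 - 140)*(3 - 1*(-5)) = -26*(3 + 5) = -26*8 = -208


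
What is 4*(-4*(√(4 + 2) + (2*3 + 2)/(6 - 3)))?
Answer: -128/3 - 16*√6 ≈ -81.859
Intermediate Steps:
4*(-4*(√(4 + 2) + (2*3 + 2)/(6 - 3))) = 4*(-4*(√6 + (6 + 2)/3)) = 4*(-4*(√6 + 8*(⅓))) = 4*(-4*(√6 + 8/3)) = 4*(-4*(8/3 + √6)) = 4*(-32/3 - 4*√6) = -128/3 - 16*√6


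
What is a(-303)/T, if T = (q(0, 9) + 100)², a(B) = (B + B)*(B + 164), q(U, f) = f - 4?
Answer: 28078/3675 ≈ 7.6403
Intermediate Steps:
q(U, f) = -4 + f
a(B) = 2*B*(164 + B) (a(B) = (2*B)*(164 + B) = 2*B*(164 + B))
T = 11025 (T = ((-4 + 9) + 100)² = (5 + 100)² = 105² = 11025)
a(-303)/T = (2*(-303)*(164 - 303))/11025 = (2*(-303)*(-139))*(1/11025) = 84234*(1/11025) = 28078/3675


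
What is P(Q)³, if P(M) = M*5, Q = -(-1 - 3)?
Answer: 8000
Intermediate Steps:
Q = 4 (Q = -1*(-4) = 4)
P(M) = 5*M
P(Q)³ = (5*4)³ = 20³ = 8000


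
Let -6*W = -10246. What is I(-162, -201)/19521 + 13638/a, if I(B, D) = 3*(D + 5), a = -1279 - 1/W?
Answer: -227955954019/21317973120 ≈ -10.693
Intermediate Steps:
W = 5123/3 (W = -1/6*(-10246) = 5123/3 ≈ 1707.7)
a = -6552320/5123 (a = -1279 - 1/5123/3 = -1279 - 1*3/5123 = -1279 - 3/5123 = -6552320/5123 ≈ -1279.0)
I(B, D) = 15 + 3*D (I(B, D) = 3*(5 + D) = 15 + 3*D)
I(-162, -201)/19521 + 13638/a = (15 + 3*(-201))/19521 + 13638/(-6552320/5123) = (15 - 603)*(1/19521) + 13638*(-5123/6552320) = -588*1/19521 - 34933737/3276160 = -196/6507 - 34933737/3276160 = -227955954019/21317973120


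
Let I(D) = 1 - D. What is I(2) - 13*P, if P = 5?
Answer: -66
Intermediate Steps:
I(2) - 13*P = (1 - 1*2) - 13*5 = (1 - 2) - 65 = -1 - 65 = -66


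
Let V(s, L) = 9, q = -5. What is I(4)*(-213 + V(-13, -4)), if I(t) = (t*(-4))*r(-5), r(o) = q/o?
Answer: 3264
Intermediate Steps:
r(o) = -5/o
I(t) = -4*t (I(t) = (t*(-4))*(-5/(-5)) = (-4*t)*(-5*(-1/5)) = -4*t*1 = -4*t)
I(4)*(-213 + V(-13, -4)) = (-4*4)*(-213 + 9) = -16*(-204) = 3264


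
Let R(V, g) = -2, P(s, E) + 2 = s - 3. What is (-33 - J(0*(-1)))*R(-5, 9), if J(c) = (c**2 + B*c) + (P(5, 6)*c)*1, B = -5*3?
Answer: 66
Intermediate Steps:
P(s, E) = -5 + s (P(s, E) = -2 + (s - 3) = -2 + (-3 + s) = -5 + s)
B = -15
J(c) = c**2 - 15*c (J(c) = (c**2 - 15*c) + ((-5 + 5)*c)*1 = (c**2 - 15*c) + (0*c)*1 = (c**2 - 15*c) + 0*1 = (c**2 - 15*c) + 0 = c**2 - 15*c)
(-33 - J(0*(-1)))*R(-5, 9) = (-33 - 0*(-1)*(-15 + 0*(-1)))*(-2) = (-33 - 0*(-15 + 0))*(-2) = (-33 - 0*(-15))*(-2) = (-33 - 1*0)*(-2) = (-33 + 0)*(-2) = -33*(-2) = 66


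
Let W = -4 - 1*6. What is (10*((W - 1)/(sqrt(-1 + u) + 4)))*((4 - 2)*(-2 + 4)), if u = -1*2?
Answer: -1760/19 + 440*I*sqrt(3)/19 ≈ -92.632 + 40.111*I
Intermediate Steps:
W = -10 (W = -4 - 6 = -10)
u = -2
(10*((W - 1)/(sqrt(-1 + u) + 4)))*((4 - 2)*(-2 + 4)) = (10*((-10 - 1)/(sqrt(-1 - 2) + 4)))*((4 - 2)*(-2 + 4)) = (10*(-11/(sqrt(-3) + 4)))*(2*2) = (10*(-11/(I*sqrt(3) + 4)))*4 = (10*(-11/(4 + I*sqrt(3))))*4 = -110/(4 + I*sqrt(3))*4 = -440/(4 + I*sqrt(3))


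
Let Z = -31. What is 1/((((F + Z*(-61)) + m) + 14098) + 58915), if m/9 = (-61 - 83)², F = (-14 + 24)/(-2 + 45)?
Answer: 43/11245714 ≈ 3.8237e-6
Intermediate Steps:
F = 10/43 ≈ 0.23256
m = 186624 (m = 9*(-61 - 83)² = 9*(-144)² = 9*20736 = 186624)
1/((((F + Z*(-61)) + m) + 14098) + 58915) = 1/((((10/43 - 31*(-61)) + 186624) + 14098) + 58915) = 1/((((10/43 + 1891) + 186624) + 14098) + 58915) = 1/(((81323/43 + 186624) + 14098) + 58915) = 1/((8106155/43 + 14098) + 58915) = 1/(8712369/43 + 58915) = 1/(11245714/43) = 43/11245714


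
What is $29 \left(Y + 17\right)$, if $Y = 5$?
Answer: $638$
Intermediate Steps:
$29 \left(Y + 17\right) = 29 \left(5 + 17\right) = 29 \cdot 22 = 638$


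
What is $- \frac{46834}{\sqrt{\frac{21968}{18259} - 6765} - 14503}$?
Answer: $\frac{6201062256509}{1920333473749} + \frac{725927 i \sqrt{2346503173}}{1920333473749} \approx 3.2292 + 0.018312 i$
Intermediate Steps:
$- \frac{46834}{\sqrt{\frac{21968}{18259} - 6765} - 14503} = - \frac{46834}{\sqrt{- \frac{123500167}{18259}} - 14503} = - \frac{46834}{\frac{i \sqrt{2346503173}}{589} - 14503} = - \frac{46834}{-14503 + \frac{i \sqrt{2346503173}}{589}}$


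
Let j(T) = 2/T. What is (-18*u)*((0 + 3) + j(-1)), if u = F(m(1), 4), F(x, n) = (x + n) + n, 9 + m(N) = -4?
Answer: 90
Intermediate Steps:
m(N) = -13 (m(N) = -9 - 4 = -13)
F(x, n) = x + 2*n (F(x, n) = (n + x) + n = x + 2*n)
u = -5 (u = -13 + 2*4 = -13 + 8 = -5)
(-18*u)*((0 + 3) + j(-1)) = (-18*(-5))*((0 + 3) + 2/(-1)) = 90*(3 + 2*(-1)) = 90*(3 - 2) = 90*1 = 90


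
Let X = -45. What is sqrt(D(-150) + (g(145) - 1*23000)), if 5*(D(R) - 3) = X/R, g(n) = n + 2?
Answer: I*sqrt(2284994)/10 ≈ 151.16*I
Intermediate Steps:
g(n) = 2 + n
D(R) = 3 - 9/R (D(R) = 3 + (-45/R)/5 = 3 - 9/R)
sqrt(D(-150) + (g(145) - 1*23000)) = sqrt((3 - 9/(-150)) + ((2 + 145) - 1*23000)) = sqrt((3 - 9*(-1/150)) + (147 - 23000)) = sqrt((3 + 3/50) - 22853) = sqrt(153/50 - 22853) = sqrt(-1142497/50) = I*sqrt(2284994)/10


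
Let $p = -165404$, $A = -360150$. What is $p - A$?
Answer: $194746$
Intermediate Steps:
$p - A = -165404 - -360150 = -165404 + 360150 = 194746$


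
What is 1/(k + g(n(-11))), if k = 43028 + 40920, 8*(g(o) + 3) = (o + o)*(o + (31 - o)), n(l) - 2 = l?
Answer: 4/335501 ≈ 1.1922e-5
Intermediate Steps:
n(l) = 2 + l
g(o) = -3 + 31*o/4 (g(o) = -3 + ((o + o)*(o + (31 - o)))/8 = -3 + ((2*o)*31)/8 = -3 + (62*o)/8 = -3 + 31*o/4)
k = 83948
1/(k + g(n(-11))) = 1/(83948 + (-3 + 31*(2 - 11)/4)) = 1/(83948 + (-3 + (31/4)*(-9))) = 1/(83948 + (-3 - 279/4)) = 1/(83948 - 291/4) = 1/(335501/4) = 4/335501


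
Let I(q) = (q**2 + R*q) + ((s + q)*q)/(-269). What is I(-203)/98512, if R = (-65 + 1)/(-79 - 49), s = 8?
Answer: 22036665/52999456 ≈ 0.41579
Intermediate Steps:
R = 1/2 (R = -64/(-128) = -64*(-1/128) = 1/2 ≈ 0.50000)
I(q) = q**2 + q/2 - q*(8 + q)/269 (I(q) = (q**2 + q/2) + ((8 + q)*q)/(-269) = (q**2 + q/2) + (q*(8 + q))*(-1/269) = (q**2 + q/2) - q*(8 + q)/269 = q**2 + q/2 - q*(8 + q)/269)
I(-203)/98512 = ((1/538)*(-203)*(253 + 536*(-203)))/98512 = ((1/538)*(-203)*(253 - 108808))*(1/98512) = ((1/538)*(-203)*(-108555))*(1/98512) = (22036665/538)*(1/98512) = 22036665/52999456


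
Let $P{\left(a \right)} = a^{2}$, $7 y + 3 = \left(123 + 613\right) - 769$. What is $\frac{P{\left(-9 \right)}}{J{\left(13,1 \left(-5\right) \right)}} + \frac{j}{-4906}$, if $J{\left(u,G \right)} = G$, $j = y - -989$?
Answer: $- \frac{2816137}{171710} \approx -16.401$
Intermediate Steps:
$y = - \frac{36}{7}$ ($y = - \frac{3}{7} + \frac{\left(123 + 613\right) - 769}{7} = - \frac{3}{7} + \frac{736 - 769}{7} = - \frac{3}{7} + \frac{1}{7} \left(-33\right) = - \frac{3}{7} - \frac{33}{7} = - \frac{36}{7} \approx -5.1429$)
$j = \frac{6887}{7}$ ($j = - \frac{36}{7} - -989 = - \frac{36}{7} + 989 = \frac{6887}{7} \approx 983.86$)
$\frac{P{\left(-9 \right)}}{J{\left(13,1 \left(-5\right) \right)}} + \frac{j}{-4906} = \frac{\left(-9\right)^{2}}{1 \left(-5\right)} + \frac{6887}{7 \left(-4906\right)} = \frac{81}{-5} + \frac{6887}{7} \left(- \frac{1}{4906}\right) = 81 \left(- \frac{1}{5}\right) - \frac{6887}{34342} = - \frac{81}{5} - \frac{6887}{34342} = - \frac{2816137}{171710}$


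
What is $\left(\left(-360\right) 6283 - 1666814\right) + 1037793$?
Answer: $-2890901$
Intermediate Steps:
$\left(\left(-360\right) 6283 - 1666814\right) + 1037793 = \left(-2261880 - 1666814\right) + 1037793 = -3928694 + 1037793 = -2890901$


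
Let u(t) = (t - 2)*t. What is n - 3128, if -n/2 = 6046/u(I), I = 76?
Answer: -4400991/1406 ≈ -3130.1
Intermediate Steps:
u(t) = t*(-2 + t) (u(t) = (-2 + t)*t = t*(-2 + t))
n = -3023/1406 (n = -12092/(76*(-2 + 76)) = -12092/(76*74) = -12092/5624 = -2*3023/2812 = -3023/1406 ≈ -2.1501)
n - 3128 = -3023/1406 - 3128 = -4400991/1406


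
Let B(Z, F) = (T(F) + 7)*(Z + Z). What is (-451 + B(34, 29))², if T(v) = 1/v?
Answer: 628849/841 ≈ 747.74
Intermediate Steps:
B(Z, F) = 2*Z*(7 + 1/F) (B(Z, F) = (1/F + 7)*(Z + Z) = (7 + 1/F)*(2*Z) = 2*Z*(7 + 1/F))
(-451 + B(34, 29))² = (-451 + (14*34 + 2*34/29))² = (-451 + (476 + 2*34*(1/29)))² = (-451 + (476 + 68/29))² = (-451 + 13872/29)² = (793/29)² = 628849/841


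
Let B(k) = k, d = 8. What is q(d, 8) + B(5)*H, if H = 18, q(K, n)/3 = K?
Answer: 114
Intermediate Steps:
q(K, n) = 3*K
q(d, 8) + B(5)*H = 3*8 + 5*18 = 24 + 90 = 114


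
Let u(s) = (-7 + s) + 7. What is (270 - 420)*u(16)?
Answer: -2400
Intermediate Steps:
u(s) = s
(270 - 420)*u(16) = (270 - 420)*16 = -150*16 = -2400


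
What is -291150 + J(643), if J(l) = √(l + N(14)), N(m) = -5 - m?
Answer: -291150 + 4*√39 ≈ -2.9113e+5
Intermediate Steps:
J(l) = √(-19 + l) (J(l) = √(l + (-5 - 1*14)) = √(l + (-5 - 14)) = √(l - 19) = √(-19 + l))
-291150 + J(643) = -291150 + √(-19 + 643) = -291150 + √624 = -291150 + 4*√39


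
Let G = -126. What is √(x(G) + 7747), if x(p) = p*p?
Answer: √23623 ≈ 153.70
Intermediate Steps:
x(p) = p²
√(x(G) + 7747) = √((-126)² + 7747) = √(15876 + 7747) = √23623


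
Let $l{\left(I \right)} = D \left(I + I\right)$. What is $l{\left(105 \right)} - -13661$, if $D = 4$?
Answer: $14501$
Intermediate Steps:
$l{\left(I \right)} = 8 I$ ($l{\left(I \right)} = 4 \left(I + I\right) = 4 \cdot 2 I = 8 I$)
$l{\left(105 \right)} - -13661 = 8 \cdot 105 - -13661 = 840 + 13661 = 14501$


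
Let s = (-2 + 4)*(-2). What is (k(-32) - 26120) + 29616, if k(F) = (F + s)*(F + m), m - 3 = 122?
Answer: 148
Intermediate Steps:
s = -4 (s = 2*(-2) = -4)
m = 125 (m = 3 + 122 = 125)
k(F) = (-4 + F)*(125 + F) (k(F) = (F - 4)*(F + 125) = (-4 + F)*(125 + F))
(k(-32) - 26120) + 29616 = ((-500 + (-32)² + 121*(-32)) - 26120) + 29616 = ((-500 + 1024 - 3872) - 26120) + 29616 = (-3348 - 26120) + 29616 = -29468 + 29616 = 148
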